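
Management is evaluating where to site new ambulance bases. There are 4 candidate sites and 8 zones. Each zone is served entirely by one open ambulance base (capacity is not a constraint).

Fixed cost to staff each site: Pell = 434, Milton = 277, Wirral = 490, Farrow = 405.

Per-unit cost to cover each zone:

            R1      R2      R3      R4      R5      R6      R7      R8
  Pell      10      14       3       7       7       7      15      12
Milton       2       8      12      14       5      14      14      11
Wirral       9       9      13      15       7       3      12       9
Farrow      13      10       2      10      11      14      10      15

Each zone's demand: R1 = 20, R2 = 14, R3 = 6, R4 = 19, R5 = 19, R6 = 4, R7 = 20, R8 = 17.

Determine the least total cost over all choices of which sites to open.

For any fixed open set, each zone goes to its cheapest open site; total = fixed + service.
{Milton}: R1→Milton 2·20=40, R2→Milton 8·14=112, R3→Milton 12·6=72, R4→Milton 14·19=266, R5→Milton 5·19=95, R6→Milton 14·4=56, R7→Milton 14·20=280, R8→Milton 11·17=187. Service 1108; fixed 277; total 1385.
{Milton, Farrow}: R1→Milton 2·20=40, R2→Milton 8·14=112, R3→Farrow 2·6=12, R4→Farrow 10·19=190, R5→Milton 5·19=95, R6→Milton 14·4=56, R7→Farrow 10·20=200, R8→Milton 11·17=187. Service 892; fixed 682; total 1574.
{Pell, Milton}: service 893 + fixed 711 = 1604
{Pell, Milton, Wirral, Farrow}: service 757 + fixed 1606 = 2363
No other subset beats 1385.

Minimum total cost: 1385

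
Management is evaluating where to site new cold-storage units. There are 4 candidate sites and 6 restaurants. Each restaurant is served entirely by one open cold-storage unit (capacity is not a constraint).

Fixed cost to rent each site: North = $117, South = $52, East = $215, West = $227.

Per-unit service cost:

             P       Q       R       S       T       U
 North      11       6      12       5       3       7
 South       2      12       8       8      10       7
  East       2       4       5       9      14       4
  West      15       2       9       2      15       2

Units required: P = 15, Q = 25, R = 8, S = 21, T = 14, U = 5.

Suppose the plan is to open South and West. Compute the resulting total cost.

Total cost: 615

Each restaurant is assigned to its cheapest site among the open ones.
{South, West}: P→South 2·15=30, Q→West 2·25=50, R→South 8·8=64, S→West 2·21=42, T→South 10·14=140, U→West 2·5=10. Service 336; fixed 279; total 615.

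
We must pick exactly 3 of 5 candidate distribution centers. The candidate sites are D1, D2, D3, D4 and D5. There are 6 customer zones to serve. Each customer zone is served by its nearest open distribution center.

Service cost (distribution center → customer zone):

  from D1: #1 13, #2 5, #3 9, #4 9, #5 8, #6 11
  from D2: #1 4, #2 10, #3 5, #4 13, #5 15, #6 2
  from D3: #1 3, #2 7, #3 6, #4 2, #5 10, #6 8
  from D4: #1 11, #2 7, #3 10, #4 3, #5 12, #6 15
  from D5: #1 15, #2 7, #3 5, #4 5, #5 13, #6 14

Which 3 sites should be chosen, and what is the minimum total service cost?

Choose D1, D2 and D3; total service cost 25.

With exactly 3 open, each customer zone uses its cheapest among the chosen.
{D1, D2, D3}: #1→D3 3, #2→D1 5, #3→D2 5, #4→D3 2, #5→D1 8, #6→D2 2. Service cost 25.
{D1, D2, D4}: service cost 27
{D1, D2, D5}: service cost 29
Among all 10 size-3 choices, {D1, D2, D3} is lowest.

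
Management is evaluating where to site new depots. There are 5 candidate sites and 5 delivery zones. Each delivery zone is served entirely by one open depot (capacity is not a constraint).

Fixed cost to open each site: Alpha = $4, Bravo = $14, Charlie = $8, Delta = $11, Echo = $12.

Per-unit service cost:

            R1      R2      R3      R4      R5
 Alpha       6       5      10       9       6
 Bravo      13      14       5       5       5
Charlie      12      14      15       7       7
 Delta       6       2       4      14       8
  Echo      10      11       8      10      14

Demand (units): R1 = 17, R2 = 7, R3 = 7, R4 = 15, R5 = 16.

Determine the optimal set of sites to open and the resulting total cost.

For any fixed open set, each delivery zone goes to its cheapest open site; total = fixed + service.
{Bravo, Delta}: R1→Delta 6·17=102, R2→Delta 2·7=14, R3→Delta 4·7=28, R4→Bravo 5·15=75, R5→Bravo 5·16=80. Service 299; fixed 25; total 324.
{Alpha, Bravo, Delta}: R1→Alpha 6·17=102, R2→Delta 2·7=14, R3→Delta 4·7=28, R4→Bravo 5·15=75, R5→Bravo 5·16=80. Service 299; fixed 29; total 328.
{Bravo, Charlie, Delta}: service 299 + fixed 33 = 332
{Alpha, Bravo, Charlie, Delta, Echo}: R1→Alpha 6·17=102, R2→Delta 2·7=14, R3→Delta 4·7=28, R4→Bravo 5·15=75, R5→Bravo 5·16=80. Service 299; fixed 49; total 348.
No other subset beats 324.

Open Bravo and Delta; minimum total cost 324.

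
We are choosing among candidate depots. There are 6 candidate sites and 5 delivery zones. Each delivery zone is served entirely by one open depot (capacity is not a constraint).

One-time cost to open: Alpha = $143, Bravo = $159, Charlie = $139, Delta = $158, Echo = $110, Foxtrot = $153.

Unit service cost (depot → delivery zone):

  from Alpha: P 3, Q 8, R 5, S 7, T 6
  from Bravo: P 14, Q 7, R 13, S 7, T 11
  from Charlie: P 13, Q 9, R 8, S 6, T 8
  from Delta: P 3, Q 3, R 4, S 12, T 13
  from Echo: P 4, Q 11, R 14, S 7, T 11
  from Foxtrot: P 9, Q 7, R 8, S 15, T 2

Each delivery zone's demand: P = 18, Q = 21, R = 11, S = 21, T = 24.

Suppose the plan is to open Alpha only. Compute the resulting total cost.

Each delivery zone is assigned to its cheapest site among the open ones.
{Alpha}: P→Alpha 3·18=54, Q→Alpha 8·21=168, R→Alpha 5·11=55, S→Alpha 7·21=147, T→Alpha 6·24=144. Service 568; fixed 143; total 711.

Total cost: 711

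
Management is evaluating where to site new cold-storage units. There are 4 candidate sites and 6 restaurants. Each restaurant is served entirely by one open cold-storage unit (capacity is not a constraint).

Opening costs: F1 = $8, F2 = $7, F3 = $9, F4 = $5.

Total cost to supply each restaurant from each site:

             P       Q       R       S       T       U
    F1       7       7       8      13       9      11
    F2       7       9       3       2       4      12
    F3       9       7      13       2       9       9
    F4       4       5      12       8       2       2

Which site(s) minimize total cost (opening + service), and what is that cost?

Open F2 and F4; minimum total cost 30.

For any fixed open set, each restaurant goes to its cheapest open site; total = fixed + service.
{F2, F4}: P→F4 4, Q→F4 5, R→F2 3, S→F2 2, T→F4 2, U→F4 2. Service 18; fixed 12; total 30.
{F1, F2, F4}: service 18 + fixed 20 = 38
{F4}: P→F4 4, Q→F4 5, R→F4 12, S→F4 8, T→F4 2, U→F4 2. Service 33; fixed 5; total 38.
{F1, F2, F3, F4}: service 18 + fixed 29 = 47
No other subset beats 30.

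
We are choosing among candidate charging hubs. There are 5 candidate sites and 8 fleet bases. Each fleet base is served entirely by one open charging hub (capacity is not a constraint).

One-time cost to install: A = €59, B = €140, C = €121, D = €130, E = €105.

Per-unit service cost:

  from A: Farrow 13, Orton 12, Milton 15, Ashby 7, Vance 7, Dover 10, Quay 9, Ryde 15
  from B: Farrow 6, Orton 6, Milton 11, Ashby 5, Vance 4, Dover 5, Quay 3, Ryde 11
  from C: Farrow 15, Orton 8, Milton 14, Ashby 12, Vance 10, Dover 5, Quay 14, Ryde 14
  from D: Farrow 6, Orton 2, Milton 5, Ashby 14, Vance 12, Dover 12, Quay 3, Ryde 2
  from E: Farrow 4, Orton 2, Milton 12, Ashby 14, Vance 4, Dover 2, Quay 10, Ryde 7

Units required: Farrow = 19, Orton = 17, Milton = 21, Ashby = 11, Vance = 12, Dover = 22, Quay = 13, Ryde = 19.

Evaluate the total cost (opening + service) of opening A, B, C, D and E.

Each fleet base is assigned to its cheapest site among the open ones.
{A, B, C, D, E}: Farrow→E 4·19=76, Orton→D 2·17=34, Milton→D 5·21=105, Ashby→B 5·11=55, Vance→B 4·12=48, Dover→E 2·22=44, Quay→B 3·13=39, Ryde→D 2·19=38. Service 439; fixed 555; total 994.

Total cost: 994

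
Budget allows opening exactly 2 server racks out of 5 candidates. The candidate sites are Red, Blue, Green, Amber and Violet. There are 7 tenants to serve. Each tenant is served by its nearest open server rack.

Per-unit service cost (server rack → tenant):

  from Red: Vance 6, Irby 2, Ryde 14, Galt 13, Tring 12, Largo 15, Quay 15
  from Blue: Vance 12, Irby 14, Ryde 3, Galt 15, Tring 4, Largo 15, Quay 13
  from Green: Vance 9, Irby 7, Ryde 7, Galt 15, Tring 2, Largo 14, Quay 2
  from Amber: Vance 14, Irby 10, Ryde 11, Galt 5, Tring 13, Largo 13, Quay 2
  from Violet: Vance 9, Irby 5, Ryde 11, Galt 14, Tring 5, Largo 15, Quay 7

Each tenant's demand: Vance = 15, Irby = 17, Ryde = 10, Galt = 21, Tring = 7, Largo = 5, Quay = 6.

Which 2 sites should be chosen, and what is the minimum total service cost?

Choose Red and Amber; total service cost 500.

With exactly 2 open, each tenant uses its cheapest among the chosen.
{Red, Amber}: Vance→Red 6·15=90, Irby→Red 2·17=34, Ryde→Amber 11·10=110, Galt→Amber 5·21=105, Tring→Red 12·7=84, Largo→Amber 13·5=65, Quay→Amber 2·6=12. Service cost 500.
{Green, Amber}: service cost 520
{Amber, Violet}: service cost 547
Among all 10 size-2 choices, {Red, Amber} is lowest.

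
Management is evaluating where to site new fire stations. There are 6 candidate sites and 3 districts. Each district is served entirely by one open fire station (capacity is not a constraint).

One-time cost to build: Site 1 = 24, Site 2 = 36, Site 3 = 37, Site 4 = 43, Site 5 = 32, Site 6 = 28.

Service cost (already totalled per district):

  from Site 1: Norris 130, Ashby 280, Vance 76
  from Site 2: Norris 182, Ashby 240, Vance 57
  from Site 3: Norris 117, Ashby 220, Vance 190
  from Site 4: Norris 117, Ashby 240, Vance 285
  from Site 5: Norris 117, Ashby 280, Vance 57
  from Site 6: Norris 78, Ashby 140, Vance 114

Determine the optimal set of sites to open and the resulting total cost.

For any fixed open set, each district goes to its cheapest open site; total = fixed + service.
{Site 5, Site 6}: Norris→Site 6 78, Ashby→Site 6 140, Vance→Site 5 57. Service 275; fixed 60; total 335.
{Site 2, Site 6}: service 275 + fixed 64 = 339
{Site 1, Site 6}: Norris→Site 6 78, Ashby→Site 6 140, Vance→Site 1 76. Service 294; fixed 52; total 346.
{Site 1, Site 2, Site 3, Site 4, Site 5, Site 6}: Norris→Site 6 78, Ashby→Site 6 140, Vance→Site 2 57. Service 275; fixed 200; total 475.
No other subset beats 335.

Open Site 5 and Site 6; minimum total cost 335.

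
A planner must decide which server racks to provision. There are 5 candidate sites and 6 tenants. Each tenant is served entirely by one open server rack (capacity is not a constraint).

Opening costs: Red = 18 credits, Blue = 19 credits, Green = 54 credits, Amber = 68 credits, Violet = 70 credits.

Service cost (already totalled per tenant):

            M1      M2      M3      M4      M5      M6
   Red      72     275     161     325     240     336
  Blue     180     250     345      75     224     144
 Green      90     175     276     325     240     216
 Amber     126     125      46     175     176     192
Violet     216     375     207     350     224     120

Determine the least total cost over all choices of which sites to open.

For any fixed open set, each tenant goes to its cheapest open site; total = fixed + service.
{Red, Blue, Amber}: M1→Red 72, M2→Amber 125, M3→Amber 46, M4→Blue 75, M5→Amber 176, M6→Blue 144. Service 638; fixed 105; total 743.
{Blue, Amber}: service 692 + fixed 87 = 779
{Red, Blue, Amber, Violet}: service 614 + fixed 175 = 789
{Red, Blue, Green, Amber, Violet}: M1→Red 72, M2→Amber 125, M3→Amber 46, M4→Blue 75, M5→Amber 176, M6→Violet 120. Service 614; fixed 229; total 843.
No other subset beats 743.

Minimum total cost: 743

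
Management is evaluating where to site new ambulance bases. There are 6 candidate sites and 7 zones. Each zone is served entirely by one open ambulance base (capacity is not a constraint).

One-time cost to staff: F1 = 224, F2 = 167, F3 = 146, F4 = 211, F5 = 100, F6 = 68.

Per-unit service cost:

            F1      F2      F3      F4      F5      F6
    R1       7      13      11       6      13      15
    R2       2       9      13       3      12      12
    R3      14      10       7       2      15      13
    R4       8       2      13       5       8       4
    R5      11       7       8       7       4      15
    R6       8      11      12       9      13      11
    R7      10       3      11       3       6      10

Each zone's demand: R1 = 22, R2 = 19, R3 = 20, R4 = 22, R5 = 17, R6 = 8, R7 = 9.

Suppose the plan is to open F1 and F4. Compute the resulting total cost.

Each zone is assigned to its cheapest site among the open ones.
{F1, F4}: R1→F4 6·22=132, R2→F1 2·19=38, R3→F4 2·20=40, R4→F4 5·22=110, R5→F4 7·17=119, R6→F1 8·8=64, R7→F4 3·9=27. Service 530; fixed 435; total 965.

Total cost: 965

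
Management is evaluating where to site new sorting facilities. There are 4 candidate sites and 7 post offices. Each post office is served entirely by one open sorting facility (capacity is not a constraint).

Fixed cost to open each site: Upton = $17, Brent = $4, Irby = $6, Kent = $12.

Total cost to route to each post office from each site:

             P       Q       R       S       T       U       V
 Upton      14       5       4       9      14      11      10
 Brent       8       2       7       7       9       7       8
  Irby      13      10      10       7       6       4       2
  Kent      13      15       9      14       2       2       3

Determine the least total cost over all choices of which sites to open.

Minimum total cost: 46

For any fixed open set, each post office goes to its cheapest open site; total = fixed + service.
{Brent, Irby}: P→Brent 8, Q→Brent 2, R→Brent 7, S→Brent 7, T→Irby 6, U→Irby 4, V→Irby 2. Service 36; fixed 10; total 46.
{Brent, Kent}: P→Brent 8, Q→Brent 2, R→Brent 7, S→Brent 7, T→Kent 2, U→Kent 2, V→Kent 3. Service 31; fixed 16; total 47.
{Brent}: service 48 + fixed 4 = 52
{Upton, Brent, Irby, Kent}: service 27 + fixed 39 = 66
No other subset beats 46.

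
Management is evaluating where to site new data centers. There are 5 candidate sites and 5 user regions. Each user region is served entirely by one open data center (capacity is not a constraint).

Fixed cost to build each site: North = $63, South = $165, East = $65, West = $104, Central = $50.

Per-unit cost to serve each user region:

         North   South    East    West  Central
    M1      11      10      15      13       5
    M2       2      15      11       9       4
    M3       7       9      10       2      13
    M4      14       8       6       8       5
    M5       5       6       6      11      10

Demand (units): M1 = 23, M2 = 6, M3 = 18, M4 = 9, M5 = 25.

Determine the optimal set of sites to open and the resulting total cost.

For any fixed open set, each user region goes to its cheapest open site; total = fixed + service.
{North, Central}: M1→Central 5·23=115, M2→North 2·6=12, M3→North 7·18=126, M4→Central 5·9=45, M5→North 5·25=125. Service 423; fixed 113; total 536.
{North, West, Central}: service 333 + fixed 217 = 550
{East, West, Central}: M1→Central 5·23=115, M2→Central 4·6=24, M3→West 2·18=36, M4→Central 5·9=45, M5→East 6·25=150. Service 370; fixed 219; total 589.
{North, South, East, West, Central}: M1→Central 5·23=115, M2→North 2·6=12, M3→West 2·18=36, M4→Central 5·9=45, M5→North 5·25=125. Service 333; fixed 447; total 780.
No other subset beats 536.

Open North and Central; minimum total cost 536.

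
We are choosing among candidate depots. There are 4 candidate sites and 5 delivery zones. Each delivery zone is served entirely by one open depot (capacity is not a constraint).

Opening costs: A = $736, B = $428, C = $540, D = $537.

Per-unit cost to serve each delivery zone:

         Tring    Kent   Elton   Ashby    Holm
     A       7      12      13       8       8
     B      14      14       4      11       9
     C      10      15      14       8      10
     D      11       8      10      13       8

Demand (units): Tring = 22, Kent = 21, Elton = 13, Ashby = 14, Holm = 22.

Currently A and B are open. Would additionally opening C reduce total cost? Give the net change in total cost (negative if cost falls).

Current service cost with {A, B}: 746.
Adding C: each delivery zone re-picks its cheapest; new service cost 746, saving 0.
Extra fixed cost: 540. Net change = 540 − 0 = 540.
(Totals: 1910 → 2450.)

No — net change +540 (cost rises by 540).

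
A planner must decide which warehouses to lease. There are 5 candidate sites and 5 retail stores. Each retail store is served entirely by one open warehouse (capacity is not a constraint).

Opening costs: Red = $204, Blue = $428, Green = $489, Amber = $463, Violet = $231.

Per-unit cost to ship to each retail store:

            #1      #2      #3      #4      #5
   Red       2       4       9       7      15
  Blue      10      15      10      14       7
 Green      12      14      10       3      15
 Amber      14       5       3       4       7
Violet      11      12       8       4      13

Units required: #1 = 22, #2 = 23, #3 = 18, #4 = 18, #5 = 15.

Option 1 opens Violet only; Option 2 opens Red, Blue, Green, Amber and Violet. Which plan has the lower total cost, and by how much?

Option 1 is cheaper by 1004.

Option 1: {Violet}: #1→Violet 11·22=242, #2→Violet 12·23=276, #3→Violet 8·18=144, #4→Violet 4·18=72, #5→Violet 13·15=195. Service 929; fixed 231; total 1160.
Option 2: {Red, Blue, Green, Amber, Violet}: #1→Red 2·22=44, #2→Red 4·23=92, #3→Amber 3·18=54, #4→Green 3·18=54, #5→Blue 7·15=105. Service 349; fixed 1815; total 2164.
Difference: |1160 − 2164| = 1004.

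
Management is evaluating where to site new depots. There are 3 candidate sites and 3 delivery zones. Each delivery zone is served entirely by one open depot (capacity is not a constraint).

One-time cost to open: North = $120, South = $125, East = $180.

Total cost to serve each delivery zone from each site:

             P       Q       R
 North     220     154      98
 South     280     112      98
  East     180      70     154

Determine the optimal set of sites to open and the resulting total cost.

For any fixed open set, each delivery zone goes to its cheapest open site; total = fixed + service.
{East}: P→East 180, Q→East 70, R→East 154. Service 404; fixed 180; total 584.
{North}: service 472 + fixed 120 = 592
{South}: service 490 + fixed 125 = 615
{North, South, East}: service 348 + fixed 425 = 773
(All 7 nonempty subsets were checked; East only is lowest.)

Open East only; minimum total cost 584.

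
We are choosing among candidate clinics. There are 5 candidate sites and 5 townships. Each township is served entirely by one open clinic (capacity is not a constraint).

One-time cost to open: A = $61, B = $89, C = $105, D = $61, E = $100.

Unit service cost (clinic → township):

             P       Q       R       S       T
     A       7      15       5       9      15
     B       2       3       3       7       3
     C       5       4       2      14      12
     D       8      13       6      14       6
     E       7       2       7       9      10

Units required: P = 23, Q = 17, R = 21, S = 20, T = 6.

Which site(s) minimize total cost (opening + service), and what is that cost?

For any fixed open set, each township goes to its cheapest open site; total = fixed + service.
{B}: P→B 2·23=46, Q→B 3·17=51, R→B 3·21=63, S→B 7·20=140, T→B 3·6=18. Service 318; fixed 89; total 407.
{A, B}: service 318 + fixed 150 = 468
{B, D}: service 318 + fixed 150 = 468
{A, B, C, D, E}: P→B 2·23=46, Q→E 2·17=34, R→C 2·21=42, S→B 7·20=140, T→B 3·6=18. Service 280; fixed 416; total 696.
No other subset beats 407.

Open B only; minimum total cost 407.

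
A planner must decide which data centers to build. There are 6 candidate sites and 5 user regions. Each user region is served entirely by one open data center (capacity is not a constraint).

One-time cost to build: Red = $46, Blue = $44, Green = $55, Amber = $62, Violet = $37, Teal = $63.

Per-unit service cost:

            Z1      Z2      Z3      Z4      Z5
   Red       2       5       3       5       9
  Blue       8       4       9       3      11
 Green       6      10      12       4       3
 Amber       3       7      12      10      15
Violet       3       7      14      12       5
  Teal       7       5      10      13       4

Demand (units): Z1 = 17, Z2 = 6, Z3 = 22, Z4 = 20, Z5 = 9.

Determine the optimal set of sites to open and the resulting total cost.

Open Red and Green; minimum total cost 338.

For any fixed open set, each user region goes to its cheapest open site; total = fixed + service.
{Red, Green}: Z1→Red 2·17=34, Z2→Red 5·6=30, Z3→Red 3·22=66, Z4→Green 4·20=80, Z5→Green 3·9=27. Service 237; fixed 101; total 338.
{Red, Blue}: Z1→Red 2·17=34, Z2→Blue 4·6=24, Z3→Red 3·22=66, Z4→Blue 3·20=60, Z5→Red 9·9=81. Service 265; fixed 90; total 355.
{Red, Blue, Green}: service 211 + fixed 145 = 356
{Red, Blue, Green, Amber, Violet, Teal}: service 211 + fixed 307 = 518
No other subset beats 338.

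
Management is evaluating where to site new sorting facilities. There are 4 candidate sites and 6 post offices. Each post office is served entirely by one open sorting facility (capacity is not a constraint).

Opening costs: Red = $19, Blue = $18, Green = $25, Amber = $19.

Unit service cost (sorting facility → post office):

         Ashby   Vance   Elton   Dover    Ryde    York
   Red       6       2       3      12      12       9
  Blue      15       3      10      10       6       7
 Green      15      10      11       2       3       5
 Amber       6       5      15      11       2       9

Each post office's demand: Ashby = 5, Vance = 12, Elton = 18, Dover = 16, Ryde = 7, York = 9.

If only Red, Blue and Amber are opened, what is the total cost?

Total cost: 401

Each post office is assigned to its cheapest site among the open ones.
{Red, Blue, Amber}: Ashby→Red 6·5=30, Vance→Red 2·12=24, Elton→Red 3·18=54, Dover→Blue 10·16=160, Ryde→Amber 2·7=14, York→Blue 7·9=63. Service 345; fixed 56; total 401.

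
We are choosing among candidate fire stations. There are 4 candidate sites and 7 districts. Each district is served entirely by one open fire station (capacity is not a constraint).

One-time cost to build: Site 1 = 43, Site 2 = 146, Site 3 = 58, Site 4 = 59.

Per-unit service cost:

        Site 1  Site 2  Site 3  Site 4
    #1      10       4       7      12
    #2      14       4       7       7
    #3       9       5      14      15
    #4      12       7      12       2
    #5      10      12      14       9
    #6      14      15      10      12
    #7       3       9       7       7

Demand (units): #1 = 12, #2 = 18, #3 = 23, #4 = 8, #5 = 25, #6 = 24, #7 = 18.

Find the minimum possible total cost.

For any fixed open set, each district goes to its cheapest open site; total = fixed + service.
{Site 1, Site 2, Site 4}: #1→Site 2 4·12=48, #2→Site 2 4·18=72, #3→Site 2 5·23=115, #4→Site 4 2·8=16, #5→Site 4 9·25=225, #6→Site 4 12·24=288, #7→Site 1 3·18=54. Service 818; fixed 248; total 1066.
{Site 1, Site 2, Site 3, Site 4}: service 770 + fixed 306 = 1076
{Site 1, Site 2, Site 3}: #1→Site 2 4·12=48, #2→Site 2 4·18=72, #3→Site 2 5·23=115, #4→Site 2 7·8=56, #5→Site 1 10·25=250, #6→Site 3 10·24=240, #7→Site 1 3·18=54. Service 835; fixed 247; total 1082.
{Site 1}: #1→Site 1 10·12=120, #2→Site 1 14·18=252, #3→Site 1 9·23=207, #4→Site 1 12·8=96, #5→Site 1 10·25=250, #6→Site 1 14·24=336, #7→Site 1 3·18=54. Service 1315; fixed 43; total 1358.
(All 15 nonempty subsets were checked; Site 1, Site 2 and Site 4 is lowest.)

Minimum total cost: 1066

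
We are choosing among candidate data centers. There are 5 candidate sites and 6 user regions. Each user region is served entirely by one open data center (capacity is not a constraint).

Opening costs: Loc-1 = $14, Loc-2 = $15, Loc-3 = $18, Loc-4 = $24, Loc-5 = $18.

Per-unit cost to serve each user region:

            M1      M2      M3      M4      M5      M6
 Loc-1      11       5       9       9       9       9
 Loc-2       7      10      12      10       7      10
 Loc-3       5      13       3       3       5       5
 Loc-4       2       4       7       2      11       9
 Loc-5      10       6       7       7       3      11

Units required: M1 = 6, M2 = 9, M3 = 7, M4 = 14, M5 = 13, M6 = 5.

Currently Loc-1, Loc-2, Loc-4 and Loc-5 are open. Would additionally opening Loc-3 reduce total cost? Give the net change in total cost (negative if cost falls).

Yes — net change −30 (cost falls by 30).

Current service cost with {Loc-1, Loc-2, Loc-4, Loc-5}: 209.
Adding Loc-3: each user region re-picks its cheapest; new service cost 161, saving 48.
Extra fixed cost: 18. Net change = 18 − 48 = -30.
(Totals: 280 → 250.)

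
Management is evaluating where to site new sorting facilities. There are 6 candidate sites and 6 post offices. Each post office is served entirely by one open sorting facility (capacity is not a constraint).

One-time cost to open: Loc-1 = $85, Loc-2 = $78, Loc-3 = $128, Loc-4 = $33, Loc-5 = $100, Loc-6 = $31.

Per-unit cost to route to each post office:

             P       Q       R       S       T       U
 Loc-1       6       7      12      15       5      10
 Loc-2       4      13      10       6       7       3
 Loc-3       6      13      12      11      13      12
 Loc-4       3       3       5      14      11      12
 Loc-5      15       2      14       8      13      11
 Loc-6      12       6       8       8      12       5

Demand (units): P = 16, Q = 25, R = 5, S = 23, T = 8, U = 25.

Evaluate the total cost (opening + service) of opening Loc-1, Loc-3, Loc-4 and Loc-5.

Each post office is assigned to its cheapest site among the open ones.
{Loc-1, Loc-3, Loc-4, Loc-5}: P→Loc-4 3·16=48, Q→Loc-5 2·25=50, R→Loc-4 5·5=25, S→Loc-5 8·23=184, T→Loc-1 5·8=40, U→Loc-1 10·25=250. Service 597; fixed 346; total 943.

Total cost: 943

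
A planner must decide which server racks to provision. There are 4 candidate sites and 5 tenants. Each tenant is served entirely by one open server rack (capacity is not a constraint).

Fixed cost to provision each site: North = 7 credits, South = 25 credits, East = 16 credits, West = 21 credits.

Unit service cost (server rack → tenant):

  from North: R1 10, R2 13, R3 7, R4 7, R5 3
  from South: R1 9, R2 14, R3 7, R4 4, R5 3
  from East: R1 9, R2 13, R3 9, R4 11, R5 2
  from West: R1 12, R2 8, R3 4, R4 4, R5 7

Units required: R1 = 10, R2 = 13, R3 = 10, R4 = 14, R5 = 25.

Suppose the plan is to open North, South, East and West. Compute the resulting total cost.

Total cost: 409

Each tenant is assigned to its cheapest site among the open ones.
{North, South, East, West}: R1→South 9·10=90, R2→West 8·13=104, R3→West 4·10=40, R4→South 4·14=56, R5→East 2·25=50. Service 340; fixed 69; total 409.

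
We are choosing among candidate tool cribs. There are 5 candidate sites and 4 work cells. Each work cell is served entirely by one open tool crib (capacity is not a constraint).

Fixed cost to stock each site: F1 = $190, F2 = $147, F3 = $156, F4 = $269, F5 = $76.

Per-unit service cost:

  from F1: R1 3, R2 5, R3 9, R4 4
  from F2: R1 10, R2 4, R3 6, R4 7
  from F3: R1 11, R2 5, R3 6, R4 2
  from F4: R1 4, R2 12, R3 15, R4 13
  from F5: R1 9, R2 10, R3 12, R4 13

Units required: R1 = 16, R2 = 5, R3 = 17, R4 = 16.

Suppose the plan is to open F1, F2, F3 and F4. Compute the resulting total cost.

Total cost: 964

Each work cell is assigned to its cheapest site among the open ones.
{F1, F2, F3, F4}: R1→F1 3·16=48, R2→F2 4·5=20, R3→F2 6·17=102, R4→F3 2·16=32. Service 202; fixed 762; total 964.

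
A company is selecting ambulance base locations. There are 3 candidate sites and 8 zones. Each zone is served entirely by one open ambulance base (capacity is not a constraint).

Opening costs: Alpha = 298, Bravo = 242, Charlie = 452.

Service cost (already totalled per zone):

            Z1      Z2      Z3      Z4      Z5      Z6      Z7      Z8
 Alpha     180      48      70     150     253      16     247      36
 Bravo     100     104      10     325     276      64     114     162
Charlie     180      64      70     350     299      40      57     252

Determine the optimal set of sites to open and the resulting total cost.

For any fixed open set, each zone goes to its cheapest open site; total = fixed + service.
{Alpha, Bravo}: Z1→Bravo 100, Z2→Alpha 48, Z3→Bravo 10, Z4→Alpha 150, Z5→Alpha 253, Z6→Alpha 16, Z7→Bravo 114, Z8→Alpha 36. Service 727; fixed 540; total 1267.
{Alpha}: service 1000 + fixed 298 = 1298
{Bravo}: Z1→Bravo 100, Z2→Bravo 104, Z3→Bravo 10, Z4→Bravo 325, Z5→Bravo 276, Z6→Bravo 64, Z7→Bravo 114, Z8→Bravo 162. Service 1155; fixed 242; total 1397.
{Alpha, Bravo, Charlie}: service 670 + fixed 992 = 1662
(All 7 nonempty subsets were checked; Alpha and Bravo is lowest.)

Open Alpha and Bravo; minimum total cost 1267.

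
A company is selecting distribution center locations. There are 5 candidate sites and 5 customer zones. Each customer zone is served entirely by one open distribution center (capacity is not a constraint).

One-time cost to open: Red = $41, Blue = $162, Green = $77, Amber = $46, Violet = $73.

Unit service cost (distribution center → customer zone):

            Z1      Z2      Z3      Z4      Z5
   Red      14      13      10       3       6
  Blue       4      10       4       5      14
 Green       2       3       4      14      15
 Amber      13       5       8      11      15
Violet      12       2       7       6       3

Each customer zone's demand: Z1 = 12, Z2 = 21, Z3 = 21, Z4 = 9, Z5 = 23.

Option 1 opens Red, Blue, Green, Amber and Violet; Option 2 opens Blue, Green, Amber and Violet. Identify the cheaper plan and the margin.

Option 2 is cheaper by 23.

Option 1: {Red, Blue, Green, Amber, Violet}: Z1→Green 2·12=24, Z2→Violet 2·21=42, Z3→Blue 4·21=84, Z4→Red 3·9=27, Z5→Violet 3·23=69. Service 246; fixed 399; total 645.
Option 2: {Blue, Green, Amber, Violet}: Z1→Green 2·12=24, Z2→Violet 2·21=42, Z3→Blue 4·21=84, Z4→Blue 5·9=45, Z5→Violet 3·23=69. Service 264; fixed 358; total 622.
Difference: |645 − 622| = 23.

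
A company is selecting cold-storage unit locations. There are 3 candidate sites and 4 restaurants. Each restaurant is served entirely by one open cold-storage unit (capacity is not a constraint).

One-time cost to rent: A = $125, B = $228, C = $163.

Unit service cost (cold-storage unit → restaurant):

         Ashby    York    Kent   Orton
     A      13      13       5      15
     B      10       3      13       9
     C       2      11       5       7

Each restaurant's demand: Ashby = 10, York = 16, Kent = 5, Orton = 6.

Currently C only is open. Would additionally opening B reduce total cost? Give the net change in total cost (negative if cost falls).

Current service cost with {C}: 263.
Adding B: each restaurant re-picks its cheapest; new service cost 135, saving 128.
Extra fixed cost: 228. Net change = 228 − 128 = 100.
(Totals: 426 → 526.)

No — net change +100 (cost rises by 100).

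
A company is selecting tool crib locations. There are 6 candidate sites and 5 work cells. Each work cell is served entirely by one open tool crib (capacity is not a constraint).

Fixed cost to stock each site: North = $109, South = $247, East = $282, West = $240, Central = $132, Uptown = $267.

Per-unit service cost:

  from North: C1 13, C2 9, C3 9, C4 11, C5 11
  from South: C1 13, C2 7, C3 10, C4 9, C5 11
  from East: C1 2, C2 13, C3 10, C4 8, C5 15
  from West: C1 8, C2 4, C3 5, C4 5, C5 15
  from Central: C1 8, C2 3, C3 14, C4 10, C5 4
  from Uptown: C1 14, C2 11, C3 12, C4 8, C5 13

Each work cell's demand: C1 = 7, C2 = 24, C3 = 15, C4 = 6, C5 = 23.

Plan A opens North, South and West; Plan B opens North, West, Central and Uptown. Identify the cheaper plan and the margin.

Plan B is cheaper by 33.

Plan A: {North, South, West}: C1→West 8·7=56, C2→West 4·24=96, C3→West 5·15=75, C4→West 5·6=30, C5→North 11·23=253. Service 510; fixed 596; total 1106.
Plan B: {North, West, Central, Uptown}: C1→West 8·7=56, C2→Central 3·24=72, C3→West 5·15=75, C4→West 5·6=30, C5→Central 4·23=92. Service 325; fixed 748; total 1073.
Difference: |1106 − 1073| = 33.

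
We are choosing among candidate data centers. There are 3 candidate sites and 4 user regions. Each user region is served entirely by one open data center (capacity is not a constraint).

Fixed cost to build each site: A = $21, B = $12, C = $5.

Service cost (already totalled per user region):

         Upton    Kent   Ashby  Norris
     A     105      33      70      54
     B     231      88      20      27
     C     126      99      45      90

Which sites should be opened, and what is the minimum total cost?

Open A and B; minimum total cost 218.

For any fixed open set, each user region goes to its cheapest open site; total = fixed + service.
{A, B}: Upton→A 105, Kent→A 33, Ashby→B 20, Norris→B 27. Service 185; fixed 33; total 218.
{A, B, C}: service 185 + fixed 38 = 223
{A, C}: service 237 + fixed 26 = 263
{C}: service 360 + fixed 5 = 365
No other subset beats 218.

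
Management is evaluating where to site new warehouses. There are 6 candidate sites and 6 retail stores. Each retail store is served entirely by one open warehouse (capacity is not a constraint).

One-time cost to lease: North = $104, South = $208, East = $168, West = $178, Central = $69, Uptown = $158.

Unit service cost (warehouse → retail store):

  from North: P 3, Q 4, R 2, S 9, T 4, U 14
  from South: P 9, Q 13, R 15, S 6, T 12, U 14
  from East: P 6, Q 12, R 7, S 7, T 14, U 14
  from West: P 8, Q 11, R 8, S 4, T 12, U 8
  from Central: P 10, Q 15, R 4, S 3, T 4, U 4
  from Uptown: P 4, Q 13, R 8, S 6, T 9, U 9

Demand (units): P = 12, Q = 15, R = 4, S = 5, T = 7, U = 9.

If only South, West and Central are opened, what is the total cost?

Total cost: 811

Each retail store is assigned to its cheapest site among the open ones.
{South, West, Central}: P→West 8·12=96, Q→West 11·15=165, R→Central 4·4=16, S→Central 3·5=15, T→Central 4·7=28, U→Central 4·9=36. Service 356; fixed 455; total 811.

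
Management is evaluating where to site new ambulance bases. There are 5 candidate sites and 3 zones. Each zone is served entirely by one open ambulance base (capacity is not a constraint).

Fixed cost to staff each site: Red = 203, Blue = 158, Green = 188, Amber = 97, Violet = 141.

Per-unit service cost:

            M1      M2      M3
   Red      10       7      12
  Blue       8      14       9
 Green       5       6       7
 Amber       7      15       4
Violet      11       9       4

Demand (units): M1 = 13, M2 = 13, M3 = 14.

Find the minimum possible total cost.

For any fixed open set, each zone goes to its cheapest open site; total = fixed + service.
{Green}: M1→Green 5·13=65, M2→Green 6·13=78, M3→Green 7·14=98. Service 241; fixed 188; total 429.
{Amber}: M1→Amber 7·13=91, M2→Amber 15·13=195, M3→Amber 4·14=56. Service 342; fixed 97; total 439.
{Violet}: service 316 + fixed 141 = 457
{Red, Blue, Green, Amber, Violet}: service 199 + fixed 787 = 986
No other subset beats 429.

Minimum total cost: 429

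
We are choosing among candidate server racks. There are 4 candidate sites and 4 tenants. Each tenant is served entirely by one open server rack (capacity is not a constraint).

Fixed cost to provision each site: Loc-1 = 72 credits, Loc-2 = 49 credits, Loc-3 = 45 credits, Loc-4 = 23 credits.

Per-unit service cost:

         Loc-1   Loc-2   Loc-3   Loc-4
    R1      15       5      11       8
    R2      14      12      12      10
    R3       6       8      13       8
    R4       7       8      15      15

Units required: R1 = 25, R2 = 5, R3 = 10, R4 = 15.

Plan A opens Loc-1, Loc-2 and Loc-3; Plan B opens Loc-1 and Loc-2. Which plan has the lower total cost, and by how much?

Plan A: {Loc-1, Loc-2, Loc-3}: R1→Loc-2 5·25=125, R2→Loc-2 12·5=60, R3→Loc-1 6·10=60, R4→Loc-1 7·15=105. Service 350; fixed 166; total 516.
Plan B: {Loc-1, Loc-2}: R1→Loc-2 5·25=125, R2→Loc-2 12·5=60, R3→Loc-1 6·10=60, R4→Loc-1 7·15=105. Service 350; fixed 121; total 471.
Difference: |516 − 471| = 45.

Plan B is cheaper by 45.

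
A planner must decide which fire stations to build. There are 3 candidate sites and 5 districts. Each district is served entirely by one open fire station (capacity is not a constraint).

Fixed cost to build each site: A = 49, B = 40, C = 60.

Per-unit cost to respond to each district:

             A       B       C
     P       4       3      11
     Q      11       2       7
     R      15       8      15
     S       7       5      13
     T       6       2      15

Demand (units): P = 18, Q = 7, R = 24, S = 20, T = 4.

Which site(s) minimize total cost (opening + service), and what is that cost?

For any fixed open set, each district goes to its cheapest open site; total = fixed + service.
{B}: P→B 3·18=54, Q→B 2·7=14, R→B 8·24=192, S→B 5·20=100, T→B 2·4=8. Service 368; fixed 40; total 408.
{A, B}: service 368 + fixed 89 = 457
{B, C}: service 368 + fixed 100 = 468
{A, B, C}: service 368 + fixed 149 = 517
No other subset beats 408.

Open B only; minimum total cost 408.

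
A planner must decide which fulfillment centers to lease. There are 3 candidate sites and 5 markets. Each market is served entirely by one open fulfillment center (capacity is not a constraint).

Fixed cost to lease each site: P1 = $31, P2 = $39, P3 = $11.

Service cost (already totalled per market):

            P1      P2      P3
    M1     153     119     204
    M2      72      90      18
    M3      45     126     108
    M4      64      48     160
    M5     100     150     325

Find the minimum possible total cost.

Minimum total cost: 411

For any fixed open set, each market goes to its cheapest open site; total = fixed + service.
{P1, P2, P3}: M1→P2 119, M2→P3 18, M3→P1 45, M4→P2 48, M5→P1 100. Service 330; fixed 81; total 411.
{P1, P3}: M1→P1 153, M2→P3 18, M3→P1 45, M4→P1 64, M5→P1 100. Service 380; fixed 42; total 422.
{P1, P2}: service 384 + fixed 70 = 454
{P3}: M1→P3 204, M2→P3 18, M3→P3 108, M4→P3 160, M5→P3 325. Service 815; fixed 11; total 826.
No other subset beats 411.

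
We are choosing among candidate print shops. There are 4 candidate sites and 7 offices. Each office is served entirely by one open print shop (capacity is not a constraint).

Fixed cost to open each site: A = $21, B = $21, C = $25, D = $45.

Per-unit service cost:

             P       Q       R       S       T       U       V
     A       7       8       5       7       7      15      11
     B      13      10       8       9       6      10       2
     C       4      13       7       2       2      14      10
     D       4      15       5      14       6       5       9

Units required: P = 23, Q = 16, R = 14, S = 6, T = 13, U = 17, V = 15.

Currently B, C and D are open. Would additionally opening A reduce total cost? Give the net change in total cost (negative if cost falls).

Yes — net change −11 (cost falls by 11).

Current service cost with {B, C, D}: 475.
Adding A: each office re-picks its cheapest; new service cost 443, saving 32.
Extra fixed cost: 21. Net change = 21 − 32 = -11.
(Totals: 566 → 555.)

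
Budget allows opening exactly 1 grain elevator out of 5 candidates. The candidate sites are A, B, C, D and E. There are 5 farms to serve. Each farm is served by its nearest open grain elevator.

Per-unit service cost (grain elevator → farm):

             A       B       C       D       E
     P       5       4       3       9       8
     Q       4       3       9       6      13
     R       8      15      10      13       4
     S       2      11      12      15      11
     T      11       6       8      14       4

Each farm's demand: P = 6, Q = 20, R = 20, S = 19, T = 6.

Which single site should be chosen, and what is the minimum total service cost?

With exactly 1 open, each farm uses its cheapest among the chosen.
{A}: P→A 5·6=30, Q→A 4·20=80, R→A 8·20=160, S→A 2·19=38, T→A 11·6=66. Service cost 374.
{E}: service cost 621
{B}: service cost 629
Among all 5 size-1 choices, {A} is lowest.

Choose A only; total service cost 374.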